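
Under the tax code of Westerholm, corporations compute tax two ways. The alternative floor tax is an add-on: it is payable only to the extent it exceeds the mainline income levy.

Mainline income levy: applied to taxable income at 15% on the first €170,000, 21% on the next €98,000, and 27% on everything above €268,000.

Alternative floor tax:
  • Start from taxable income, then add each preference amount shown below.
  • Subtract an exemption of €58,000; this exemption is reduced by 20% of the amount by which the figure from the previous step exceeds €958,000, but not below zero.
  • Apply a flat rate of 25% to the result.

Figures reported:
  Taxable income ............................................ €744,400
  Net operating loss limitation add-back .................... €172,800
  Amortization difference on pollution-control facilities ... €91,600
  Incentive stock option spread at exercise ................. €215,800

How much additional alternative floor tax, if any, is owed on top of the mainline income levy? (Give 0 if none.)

Mainline income levy:
  €170,000 × 15% = €25,500
  €98,000 × 21% = €20,580
  €476,400 × 27% = €128,628
  → €174,708

Alternative floor tax:
  Adjusted income: €744,400 + €172,800 + €91,600 + €215,800 = €1,224,600
  Exemption: €58,000 − 20% × (€1,224,600 − €958,000) = €58,000 − €53,320 = €4,680
  Base: €1,224,600 − €4,680 = €1,219,920
  €1,219,920 × 25% = €304,980

Excess of alternative floor tax over mainline income levy: €304,980 − €174,708 = €130,272.

€130,272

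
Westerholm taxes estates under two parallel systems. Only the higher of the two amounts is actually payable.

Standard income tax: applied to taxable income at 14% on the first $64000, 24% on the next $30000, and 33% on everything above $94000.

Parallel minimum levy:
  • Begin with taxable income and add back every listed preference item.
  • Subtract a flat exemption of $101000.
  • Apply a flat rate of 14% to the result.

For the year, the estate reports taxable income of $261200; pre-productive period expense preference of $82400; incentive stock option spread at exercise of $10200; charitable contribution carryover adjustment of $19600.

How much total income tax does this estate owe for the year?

$71336

Standard income tax:
  $64000 × 14% = $8960
  $30000 × 24% = $7200
  $167200 × 33% = $55176
  → $71336

Parallel minimum levy:
  Adjusted income: $261200 + $82400 + $10200 + $19600 = $373400
  Less exemption $101000 → base $272400
  $272400 × 14% = $38136

$71336 > $38136, so the standard income tax governs.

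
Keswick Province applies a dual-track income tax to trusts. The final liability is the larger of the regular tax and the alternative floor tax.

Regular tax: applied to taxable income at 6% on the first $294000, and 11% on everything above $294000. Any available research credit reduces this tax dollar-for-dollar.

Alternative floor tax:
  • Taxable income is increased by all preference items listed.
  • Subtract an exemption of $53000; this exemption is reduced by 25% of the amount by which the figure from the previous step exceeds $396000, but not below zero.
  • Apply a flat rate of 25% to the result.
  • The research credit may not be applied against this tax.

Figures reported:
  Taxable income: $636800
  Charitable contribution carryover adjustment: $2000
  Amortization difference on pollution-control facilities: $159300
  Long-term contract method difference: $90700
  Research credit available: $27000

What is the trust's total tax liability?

Alternative floor tax:
  Adjusted income: $636800 + $2000 + $159300 + $90700 = $888800
  Exemption: 25% × ($888800 − $396000) = $123200 ≥ $53000, so the exemption is fully phased out
  Base: $888800 − $0 = $888800
  $888800 × 25% = $222200

Regular tax:
  $294000 × 6% = $17640
  $342800 × 11% = $37708
  → $55348
  Less research credit $27000 → $28348

$222200 > $28348, so the alternative floor tax is the binding amount.

$222200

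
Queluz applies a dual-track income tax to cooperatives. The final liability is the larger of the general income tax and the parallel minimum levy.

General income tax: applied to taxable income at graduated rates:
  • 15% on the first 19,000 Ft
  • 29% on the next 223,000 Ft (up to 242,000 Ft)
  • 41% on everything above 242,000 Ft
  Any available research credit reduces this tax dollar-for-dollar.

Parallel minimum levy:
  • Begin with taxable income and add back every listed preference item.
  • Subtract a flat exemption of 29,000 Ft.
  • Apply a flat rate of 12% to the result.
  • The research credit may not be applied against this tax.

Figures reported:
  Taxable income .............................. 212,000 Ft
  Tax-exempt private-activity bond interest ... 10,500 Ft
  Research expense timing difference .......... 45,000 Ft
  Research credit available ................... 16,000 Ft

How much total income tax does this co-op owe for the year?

Parallel minimum levy:
  Adjusted income: 212,000 Ft + 10,500 Ft + 45,000 Ft = 267,500 Ft
  Less exemption 29,000 Ft → base 238,500 Ft
  238,500 Ft × 12% = 28,620 Ft

General income tax:
  19,000 Ft × 15% = 2,850 Ft
  193,000 Ft × 29% = 55,970 Ft
  → 58,820 Ft
  Less research credit 16,000 Ft → 42,820 Ft

42,820 Ft > 28,620 Ft, so the general income tax governs.

42,820 Ft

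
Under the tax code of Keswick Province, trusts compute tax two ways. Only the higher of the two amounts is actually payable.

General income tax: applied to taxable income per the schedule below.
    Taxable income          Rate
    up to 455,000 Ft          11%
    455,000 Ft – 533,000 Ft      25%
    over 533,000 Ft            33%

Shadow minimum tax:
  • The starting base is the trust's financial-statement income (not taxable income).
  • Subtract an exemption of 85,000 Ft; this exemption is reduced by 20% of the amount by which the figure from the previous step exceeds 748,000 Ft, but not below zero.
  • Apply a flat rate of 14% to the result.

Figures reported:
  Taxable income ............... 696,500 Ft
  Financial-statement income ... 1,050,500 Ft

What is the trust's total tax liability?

Shadow minimum tax:
  Base (financial-statement income): 1,050,500 Ft
  Exemption: 85,000 Ft − 20% × (1,050,500 Ft − 748,000 Ft) = 85,000 Ft − 60,500 Ft = 24,500 Ft
  Base: 1,050,500 Ft − 24,500 Ft = 1,026,000 Ft
  1,026,000 Ft × 14% = 143,640 Ft

General income tax:
  455,000 Ft × 11% = 50,050 Ft
  78,000 Ft × 25% = 19,500 Ft
  163,500 Ft × 33% = 53,955 Ft
  → 123,505 Ft

143,640 Ft > 123,505 Ft, so the shadow minimum tax is the binding amount.

143,640 Ft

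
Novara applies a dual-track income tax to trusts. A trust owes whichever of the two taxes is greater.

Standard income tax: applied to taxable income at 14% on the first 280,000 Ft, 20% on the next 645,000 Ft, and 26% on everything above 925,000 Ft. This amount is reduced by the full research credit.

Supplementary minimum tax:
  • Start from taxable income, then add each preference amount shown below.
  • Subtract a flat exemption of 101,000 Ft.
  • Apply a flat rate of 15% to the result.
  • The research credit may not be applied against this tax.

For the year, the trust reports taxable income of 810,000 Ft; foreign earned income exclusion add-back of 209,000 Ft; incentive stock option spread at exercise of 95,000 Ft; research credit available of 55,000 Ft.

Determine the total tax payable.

Supplementary minimum tax:
  Adjusted income: 810,000 Ft + 209,000 Ft + 95,000 Ft = 1,114,000 Ft
  Less exemption 101,000 Ft → base 1,013,000 Ft
  1,013,000 Ft × 15% = 151,950 Ft

Standard income tax:
  280,000 Ft × 14% = 39,200 Ft
  530,000 Ft × 20% = 106,000 Ft
  → 145,200 Ft
  Less research credit 55,000 Ft → 90,200 Ft

151,950 Ft > 90,200 Ft, so the supplementary minimum tax is the binding amount.

151,950 Ft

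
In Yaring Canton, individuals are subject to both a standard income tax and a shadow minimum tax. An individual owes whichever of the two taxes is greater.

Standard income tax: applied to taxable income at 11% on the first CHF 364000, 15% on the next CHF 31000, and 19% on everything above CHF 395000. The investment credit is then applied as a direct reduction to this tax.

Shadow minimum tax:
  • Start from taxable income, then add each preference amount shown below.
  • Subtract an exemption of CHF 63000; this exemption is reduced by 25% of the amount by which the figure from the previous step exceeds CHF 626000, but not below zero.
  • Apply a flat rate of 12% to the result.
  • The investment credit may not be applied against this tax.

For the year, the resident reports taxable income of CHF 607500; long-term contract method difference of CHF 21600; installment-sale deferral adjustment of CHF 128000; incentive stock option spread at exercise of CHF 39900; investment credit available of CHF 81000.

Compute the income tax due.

Shadow minimum tax:
  Adjusted income: CHF 607500 + CHF 21600 + CHF 128000 + CHF 39900 = CHF 797000
  Exemption: CHF 63000 − 25% × (CHF 797000 − CHF 626000) = CHF 63000 − CHF 42750 = CHF 20250
  Base: CHF 797000 − CHF 20250 = CHF 776750
  CHF 776750 × 12% = CHF 93210

Standard income tax:
  CHF 364000 × 11% = CHF 40040
  CHF 31000 × 15% = CHF 4650
  CHF 212500 × 19% = CHF 40375
  → CHF 85065
  Less investment credit CHF 81000 → CHF 4065

CHF 93210 > CHF 4065, so the shadow minimum tax is the binding amount.

CHF 93210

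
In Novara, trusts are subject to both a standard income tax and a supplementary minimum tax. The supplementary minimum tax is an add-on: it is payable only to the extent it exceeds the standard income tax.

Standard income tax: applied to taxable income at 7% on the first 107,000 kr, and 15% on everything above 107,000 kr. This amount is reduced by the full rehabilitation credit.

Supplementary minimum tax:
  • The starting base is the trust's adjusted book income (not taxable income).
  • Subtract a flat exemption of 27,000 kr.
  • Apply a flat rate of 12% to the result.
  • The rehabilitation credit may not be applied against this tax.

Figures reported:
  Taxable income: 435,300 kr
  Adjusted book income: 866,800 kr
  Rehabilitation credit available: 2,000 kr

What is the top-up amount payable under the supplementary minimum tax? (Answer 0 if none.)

46,041 kr

Standard income tax:
  107,000 kr × 7% = 7,490 kr
  328,300 kr × 15% = 49,245 kr
  → 56,735 kr
  Less rehabilitation credit 2,000 kr → 54,735 kr

Supplementary minimum tax:
  Base (adjusted book income): 866,800 kr
  Less exemption 27,000 kr → base 839,800 kr
  839,800 kr × 12% = 100,776 kr

Excess of supplementary minimum tax over standard income tax: 100,776 kr − 54,735 kr = 46,041 kr.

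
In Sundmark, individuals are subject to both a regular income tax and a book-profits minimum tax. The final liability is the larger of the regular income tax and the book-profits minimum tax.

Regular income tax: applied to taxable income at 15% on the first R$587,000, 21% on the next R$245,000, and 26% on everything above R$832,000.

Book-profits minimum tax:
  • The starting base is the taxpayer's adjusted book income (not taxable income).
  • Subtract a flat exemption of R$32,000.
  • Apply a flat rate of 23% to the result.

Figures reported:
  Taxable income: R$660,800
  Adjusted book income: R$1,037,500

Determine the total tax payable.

R$231,265

Regular income tax:
  R$587,000 × 15% = R$88,050
  R$73,800 × 21% = R$15,498
  → R$103,548

Book-profits minimum tax:
  Base (adjusted book income): R$1,037,500
  Less exemption R$32,000 → base R$1,005,500
  R$1,005,500 × 23% = R$231,265

R$231,265 > R$103,548, so the book-profits minimum tax is the binding amount.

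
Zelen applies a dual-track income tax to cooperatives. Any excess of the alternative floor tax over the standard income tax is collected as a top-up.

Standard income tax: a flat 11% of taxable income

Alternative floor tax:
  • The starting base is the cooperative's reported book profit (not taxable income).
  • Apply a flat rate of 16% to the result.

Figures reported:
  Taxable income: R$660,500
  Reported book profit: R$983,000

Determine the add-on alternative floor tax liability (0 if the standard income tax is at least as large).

Alternative floor tax:
  Base (reported book profit): R$983,000
  R$983,000 × 16% = R$157,280

Standard income tax:
  R$660,500 × 11% = R$72,655

Excess of alternative floor tax over standard income tax: R$157,280 − R$72,655 = R$84,625.

R$84,625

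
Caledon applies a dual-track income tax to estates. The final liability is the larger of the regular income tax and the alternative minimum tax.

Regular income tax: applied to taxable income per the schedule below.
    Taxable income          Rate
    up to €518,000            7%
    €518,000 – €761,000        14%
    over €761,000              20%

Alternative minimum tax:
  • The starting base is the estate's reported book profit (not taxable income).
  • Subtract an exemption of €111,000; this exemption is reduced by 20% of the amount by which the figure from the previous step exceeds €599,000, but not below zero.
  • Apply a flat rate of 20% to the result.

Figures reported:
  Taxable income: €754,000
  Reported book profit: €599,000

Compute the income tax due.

€97,600

Alternative minimum tax:
  Base (reported book profit): €599,000
  Exemption: €599,000 ≤ €599,000, so full €111,000 applies
  Base: €599,000 − €111,000 = €488,000
  €488,000 × 20% = €97,600

Regular income tax:
  €518,000 × 7% = €36,260
  €236,000 × 14% = €33,040
  → €69,300

€97,600 > €69,300, so the alternative minimum tax is the binding amount.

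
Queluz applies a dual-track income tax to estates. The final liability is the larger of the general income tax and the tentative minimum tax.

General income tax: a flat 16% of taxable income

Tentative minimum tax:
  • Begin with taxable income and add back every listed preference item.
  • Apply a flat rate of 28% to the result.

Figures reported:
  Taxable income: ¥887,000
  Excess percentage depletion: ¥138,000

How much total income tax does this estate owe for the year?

General income tax:
  ¥887,000 × 16% = ¥141,920

Tentative minimum tax:
  Adjusted income: ¥887,000 + ¥138,000 = ¥1,025,000
  ¥1,025,000 × 28% = ¥287,000

¥287,000 > ¥141,920, so the tentative minimum tax is the binding amount.

¥287,000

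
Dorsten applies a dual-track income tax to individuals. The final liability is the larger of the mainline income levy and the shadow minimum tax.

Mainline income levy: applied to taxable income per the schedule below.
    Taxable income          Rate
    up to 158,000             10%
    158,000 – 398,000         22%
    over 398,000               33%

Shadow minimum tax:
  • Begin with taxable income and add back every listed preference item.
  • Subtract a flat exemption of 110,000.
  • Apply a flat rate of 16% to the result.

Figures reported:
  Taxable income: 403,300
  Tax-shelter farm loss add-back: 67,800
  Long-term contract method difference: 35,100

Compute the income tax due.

Mainline income levy:
  158,000 × 10% = 15,800
  240,000 × 22% = 52,800
  5,300 × 33% = 1,749
  → 70,349

Shadow minimum tax:
  Adjusted income: 403,300 + 67,800 + 35,100 = 506,200
  Less exemption 110,000 → base 396,200
  396,200 × 16% = 63,392

70,349 > 63,392, so the mainline income levy governs.

70,349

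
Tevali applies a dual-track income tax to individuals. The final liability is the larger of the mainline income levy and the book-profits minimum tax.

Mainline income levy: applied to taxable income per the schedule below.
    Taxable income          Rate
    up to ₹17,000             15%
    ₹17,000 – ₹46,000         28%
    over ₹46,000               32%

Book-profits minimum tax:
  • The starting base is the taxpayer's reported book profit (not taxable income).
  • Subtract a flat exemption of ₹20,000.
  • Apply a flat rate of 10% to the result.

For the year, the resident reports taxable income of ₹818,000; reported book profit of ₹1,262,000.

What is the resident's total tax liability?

Book-profits minimum tax:
  Base (reported book profit): ₹1,262,000
  Less exemption ₹20,000 → base ₹1,242,000
  ₹1,242,000 × 10% = ₹124,200

Mainline income levy:
  ₹17,000 × 15% = ₹2,550
  ₹29,000 × 28% = ₹8,120
  ₹772,000 × 32% = ₹247,040
  → ₹257,710

₹257,710 > ₹124,200, so the mainline income levy governs.

₹257,710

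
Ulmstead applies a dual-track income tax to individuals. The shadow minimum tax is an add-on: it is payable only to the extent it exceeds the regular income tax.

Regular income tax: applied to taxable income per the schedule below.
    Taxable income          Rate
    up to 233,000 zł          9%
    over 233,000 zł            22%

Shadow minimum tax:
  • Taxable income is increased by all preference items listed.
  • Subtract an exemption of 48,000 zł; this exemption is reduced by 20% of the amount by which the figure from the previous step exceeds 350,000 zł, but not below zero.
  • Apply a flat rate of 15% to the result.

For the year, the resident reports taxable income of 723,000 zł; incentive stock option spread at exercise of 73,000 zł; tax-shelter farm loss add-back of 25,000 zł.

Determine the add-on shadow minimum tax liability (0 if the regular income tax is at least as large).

Regular income tax:
  233,000 zł × 9% = 20,970 zł
  490,000 zł × 22% = 107,800 zł
  → 128,770 zł

Shadow minimum tax:
  Adjusted income: 723,000 zł + 73,000 zł + 25,000 zł = 821,000 zł
  Exemption: 20% × (821,000 zł − 350,000 zł) = 94,200 zł ≥ 48,000 zł, so the exemption is fully phased out
  Base: 821,000 zł − 0 zł = 821,000 zł
  821,000 zł × 15% = 123,150 zł

123,150 zł ≤ 128,770 zł, so no add-on is due.

0 zł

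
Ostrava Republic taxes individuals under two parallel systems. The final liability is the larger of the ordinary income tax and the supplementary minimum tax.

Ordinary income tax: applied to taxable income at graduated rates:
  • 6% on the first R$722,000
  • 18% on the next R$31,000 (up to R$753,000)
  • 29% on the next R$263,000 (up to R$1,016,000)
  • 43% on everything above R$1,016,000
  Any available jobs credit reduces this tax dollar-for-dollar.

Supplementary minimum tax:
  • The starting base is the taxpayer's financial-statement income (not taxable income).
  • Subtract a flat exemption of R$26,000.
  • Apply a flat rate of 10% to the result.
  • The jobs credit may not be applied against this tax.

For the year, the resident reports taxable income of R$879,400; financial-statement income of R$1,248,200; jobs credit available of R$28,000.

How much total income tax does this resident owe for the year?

Supplementary minimum tax:
  Base (financial-statement income): R$1,248,200
  Less exemption R$26,000 → base R$1,222,200
  R$1,222,200 × 10% = R$122,220

Ordinary income tax:
  R$722,000 × 6% = R$43,320
  R$31,000 × 18% = R$5,580
  R$126,400 × 29% = R$36,656
  → R$85,556
  Less jobs credit R$28,000 → R$57,556

R$122,220 > R$57,556, so the supplementary minimum tax is the binding amount.

R$122,220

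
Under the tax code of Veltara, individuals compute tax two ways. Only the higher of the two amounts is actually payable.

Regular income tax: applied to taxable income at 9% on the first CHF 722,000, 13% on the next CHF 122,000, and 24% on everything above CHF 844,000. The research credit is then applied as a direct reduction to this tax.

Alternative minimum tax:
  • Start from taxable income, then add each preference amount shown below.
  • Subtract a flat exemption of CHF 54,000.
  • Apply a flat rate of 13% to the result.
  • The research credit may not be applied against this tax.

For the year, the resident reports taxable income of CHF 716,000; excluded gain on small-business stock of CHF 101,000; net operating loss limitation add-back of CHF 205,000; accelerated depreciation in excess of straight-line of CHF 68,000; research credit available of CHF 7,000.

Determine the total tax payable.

CHF 134,680

Regular income tax:
  CHF 716,000 × 9% = CHF 64,440
  Less research credit CHF 7,000 → CHF 57,440

Alternative minimum tax:
  Adjusted income: CHF 716,000 + CHF 101,000 + CHF 205,000 + CHF 68,000 = CHF 1,090,000
  Less exemption CHF 54,000 → base CHF 1,036,000
  CHF 1,036,000 × 13% = CHF 134,680

CHF 134,680 > CHF 57,440, so the alternative minimum tax is the binding amount.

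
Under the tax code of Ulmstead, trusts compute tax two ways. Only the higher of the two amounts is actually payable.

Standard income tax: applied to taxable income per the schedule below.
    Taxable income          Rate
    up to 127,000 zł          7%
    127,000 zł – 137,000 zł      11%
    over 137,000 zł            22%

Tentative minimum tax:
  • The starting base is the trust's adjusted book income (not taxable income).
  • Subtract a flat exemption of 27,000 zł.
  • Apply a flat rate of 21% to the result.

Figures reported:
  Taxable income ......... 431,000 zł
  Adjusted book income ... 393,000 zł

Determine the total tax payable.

76,860 zł

Standard income tax:
  127,000 zł × 7% = 8,890 zł
  10,000 zł × 11% = 1,100 zł
  294,000 zł × 22% = 64,680 zł
  → 74,670 zł

Tentative minimum tax:
  Base (adjusted book income): 393,000 zł
  Less exemption 27,000 zł → base 366,000 zł
  366,000 zł × 21% = 76,860 zł

76,860 zł > 74,670 zł, so the tentative minimum tax is the binding amount.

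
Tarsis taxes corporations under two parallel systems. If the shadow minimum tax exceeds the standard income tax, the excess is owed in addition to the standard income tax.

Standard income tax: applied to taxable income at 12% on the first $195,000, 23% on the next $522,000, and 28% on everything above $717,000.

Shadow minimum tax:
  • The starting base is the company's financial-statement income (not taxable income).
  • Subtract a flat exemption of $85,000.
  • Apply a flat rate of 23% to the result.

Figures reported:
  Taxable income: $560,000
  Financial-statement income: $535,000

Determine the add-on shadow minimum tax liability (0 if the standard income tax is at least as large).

$0

Shadow minimum tax:
  Base (financial-statement income): $535,000
  Less exemption $85,000 → base $450,000
  $450,000 × 23% = $103,500

Standard income tax:
  $195,000 × 12% = $23,400
  $365,000 × 23% = $83,950
  → $107,350

$103,500 ≤ $107,350, so no add-on is due.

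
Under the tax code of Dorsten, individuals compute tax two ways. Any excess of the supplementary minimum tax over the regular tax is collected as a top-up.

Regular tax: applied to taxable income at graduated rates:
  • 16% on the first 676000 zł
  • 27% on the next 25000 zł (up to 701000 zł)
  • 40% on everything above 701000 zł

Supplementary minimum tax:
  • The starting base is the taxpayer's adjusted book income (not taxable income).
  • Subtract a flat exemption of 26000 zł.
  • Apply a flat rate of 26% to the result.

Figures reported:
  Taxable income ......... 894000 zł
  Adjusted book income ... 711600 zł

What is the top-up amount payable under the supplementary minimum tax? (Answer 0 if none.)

Regular tax:
  676000 zł × 16% = 108160 zł
  25000 zł × 27% = 6750 zł
  193000 zł × 40% = 77200 zł
  → 192110 zł

Supplementary minimum tax:
  Base (adjusted book income): 711600 zł
  Less exemption 26000 zł → base 685600 zł
  685600 zł × 26% = 178256 zł

178256 zł ≤ 192110 zł, so no add-on is due.

0 zł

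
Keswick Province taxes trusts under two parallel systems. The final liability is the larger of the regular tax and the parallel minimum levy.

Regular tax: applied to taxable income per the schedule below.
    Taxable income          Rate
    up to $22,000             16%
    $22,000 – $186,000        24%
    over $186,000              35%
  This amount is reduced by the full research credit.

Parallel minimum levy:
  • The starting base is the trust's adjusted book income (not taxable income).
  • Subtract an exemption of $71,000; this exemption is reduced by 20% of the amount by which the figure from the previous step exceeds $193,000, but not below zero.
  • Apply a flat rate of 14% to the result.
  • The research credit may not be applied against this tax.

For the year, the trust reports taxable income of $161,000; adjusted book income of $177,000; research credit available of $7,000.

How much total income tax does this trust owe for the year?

Parallel minimum levy:
  Base (adjusted book income): $177,000
  Exemption: $177,000 ≤ $193,000, so full $71,000 applies
  Base: $177,000 − $71,000 = $106,000
  $106,000 × 14% = $14,840

Regular tax:
  $22,000 × 16% = $3,520
  $139,000 × 24% = $33,360
  → $36,880
  Less research credit $7,000 → $29,880

$29,880 > $14,840, so the regular tax governs.

$29,880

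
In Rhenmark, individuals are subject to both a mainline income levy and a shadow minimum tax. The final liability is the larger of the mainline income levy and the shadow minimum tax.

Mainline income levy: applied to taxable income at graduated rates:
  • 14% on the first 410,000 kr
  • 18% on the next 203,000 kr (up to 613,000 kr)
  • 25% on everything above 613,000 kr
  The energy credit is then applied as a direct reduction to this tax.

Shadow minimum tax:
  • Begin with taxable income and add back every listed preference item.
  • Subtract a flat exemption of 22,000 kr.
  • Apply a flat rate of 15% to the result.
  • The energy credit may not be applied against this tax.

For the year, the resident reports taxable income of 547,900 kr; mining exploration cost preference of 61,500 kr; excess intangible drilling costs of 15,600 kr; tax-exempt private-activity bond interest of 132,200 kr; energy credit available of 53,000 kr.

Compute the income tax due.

110,280 kr

Mainline income levy:
  410,000 kr × 14% = 57,400 kr
  137,900 kr × 18% = 24,822 kr
  → 82,222 kr
  Less energy credit 53,000 kr → 29,222 kr

Shadow minimum tax:
  Adjusted income: 547,900 kr + 61,500 kr + 15,600 kr + 132,200 kr = 757,200 kr
  Less exemption 22,000 kr → base 735,200 kr
  735,200 kr × 15% = 110,280 kr

110,280 kr > 29,222 kr, so the shadow minimum tax is the binding amount.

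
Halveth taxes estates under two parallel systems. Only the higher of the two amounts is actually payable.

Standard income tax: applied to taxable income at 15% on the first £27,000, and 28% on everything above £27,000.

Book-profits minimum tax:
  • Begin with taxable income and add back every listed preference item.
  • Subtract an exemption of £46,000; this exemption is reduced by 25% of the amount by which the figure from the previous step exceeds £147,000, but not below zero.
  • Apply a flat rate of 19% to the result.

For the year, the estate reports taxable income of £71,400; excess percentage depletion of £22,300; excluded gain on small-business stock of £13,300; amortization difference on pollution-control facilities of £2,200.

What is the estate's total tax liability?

£16,482

Standard income tax:
  £27,000 × 15% = £4,050
  £44,400 × 28% = £12,432
  → £16,482

Book-profits minimum tax:
  Adjusted income: £71,400 + £22,300 + £13,300 + £2,200 = £109,200
  Exemption: £109,200 ≤ £147,000, so full £46,000 applies
  Base: £109,200 − £46,000 = £63,200
  £63,200 × 19% = £12,008

£16,482 > £12,008, so the standard income tax governs.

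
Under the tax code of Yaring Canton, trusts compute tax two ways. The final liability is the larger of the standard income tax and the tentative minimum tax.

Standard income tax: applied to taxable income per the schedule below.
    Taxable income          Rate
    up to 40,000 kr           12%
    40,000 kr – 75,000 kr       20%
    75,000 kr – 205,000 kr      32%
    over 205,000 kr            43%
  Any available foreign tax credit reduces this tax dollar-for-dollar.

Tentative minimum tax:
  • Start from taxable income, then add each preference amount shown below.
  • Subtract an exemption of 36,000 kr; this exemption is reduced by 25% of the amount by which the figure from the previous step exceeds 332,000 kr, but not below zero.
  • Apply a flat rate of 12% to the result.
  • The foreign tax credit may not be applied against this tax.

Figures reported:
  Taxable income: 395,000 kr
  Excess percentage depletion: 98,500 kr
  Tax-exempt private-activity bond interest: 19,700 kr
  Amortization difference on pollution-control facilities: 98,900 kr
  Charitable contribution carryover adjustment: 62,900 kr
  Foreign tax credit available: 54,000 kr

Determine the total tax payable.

Standard income tax:
  40,000 kr × 12% = 4,800 kr
  35,000 kr × 20% = 7,000 kr
  130,000 kr × 32% = 41,600 kr
  190,000 kr × 43% = 81,700 kr
  → 135,100 kr
  Less foreign tax credit 54,000 kr → 81,100 kr

Tentative minimum tax:
  Adjusted income: 395,000 kr + 98,500 kr + 19,700 kr + 98,900 kr + 62,900 kr = 675,000 kr
  Exemption: 25% × (675,000 kr − 332,000 kr) = 85,750 kr ≥ 36,000 kr, so the exemption is fully phased out
  Base: 675,000 kr − 0 kr = 675,000 kr
  675,000 kr × 12% = 81,000 kr

81,100 kr > 81,000 kr, so the standard income tax governs.

81,100 kr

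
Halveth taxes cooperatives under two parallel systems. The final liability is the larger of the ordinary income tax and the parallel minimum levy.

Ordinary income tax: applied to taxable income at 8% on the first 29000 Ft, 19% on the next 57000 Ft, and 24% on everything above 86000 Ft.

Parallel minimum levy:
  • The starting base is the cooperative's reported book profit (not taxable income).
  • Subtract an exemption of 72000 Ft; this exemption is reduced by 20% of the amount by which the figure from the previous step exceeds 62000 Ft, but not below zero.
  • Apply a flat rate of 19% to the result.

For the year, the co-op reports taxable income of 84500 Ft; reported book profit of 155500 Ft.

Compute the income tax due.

19418 Ft

Ordinary income tax:
  29000 Ft × 8% = 2320 Ft
  55500 Ft × 19% = 10545 Ft
  → 12865 Ft

Parallel minimum levy:
  Base (reported book profit): 155500 Ft
  Exemption: 72000 Ft − 20% × (155500 Ft − 62000 Ft) = 72000 Ft − 18700 Ft = 53300 Ft
  Base: 155500 Ft − 53300 Ft = 102200 Ft
  102200 Ft × 19% = 19418 Ft

19418 Ft > 12865 Ft, so the parallel minimum levy is the binding amount.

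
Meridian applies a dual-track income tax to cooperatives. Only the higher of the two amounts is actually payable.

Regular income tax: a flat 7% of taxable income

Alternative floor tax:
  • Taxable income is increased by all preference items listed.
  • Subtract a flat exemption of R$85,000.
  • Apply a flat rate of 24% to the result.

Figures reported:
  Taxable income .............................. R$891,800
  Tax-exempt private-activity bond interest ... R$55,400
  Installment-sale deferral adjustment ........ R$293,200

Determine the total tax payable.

R$277,296

Regular income tax:
  R$891,800 × 7% = R$62,426

Alternative floor tax:
  Adjusted income: R$891,800 + R$55,400 + R$293,200 = R$1,240,400
  Less exemption R$85,000 → base R$1,155,400
  R$1,155,400 × 24% = R$277,296

R$277,296 > R$62,426, so the alternative floor tax is the binding amount.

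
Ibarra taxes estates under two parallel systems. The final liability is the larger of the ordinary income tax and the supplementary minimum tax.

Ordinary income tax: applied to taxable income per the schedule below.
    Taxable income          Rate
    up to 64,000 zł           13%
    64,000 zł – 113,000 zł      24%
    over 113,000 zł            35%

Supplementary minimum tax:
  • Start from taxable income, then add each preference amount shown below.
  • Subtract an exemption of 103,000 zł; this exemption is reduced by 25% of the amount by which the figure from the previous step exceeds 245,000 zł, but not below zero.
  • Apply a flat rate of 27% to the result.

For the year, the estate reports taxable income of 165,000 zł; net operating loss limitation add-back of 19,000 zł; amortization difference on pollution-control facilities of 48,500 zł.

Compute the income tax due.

38,280 zł

Supplementary minimum tax:
  Adjusted income: 165,000 zł + 19,000 zł + 48,500 zł = 232,500 zł
  Exemption: 232,500 zł ≤ 245,000 zł, so full 103,000 zł applies
  Base: 232,500 zł − 103,000 zł = 129,500 zł
  129,500 zł × 27% = 34,965 zł

Ordinary income tax:
  64,000 zł × 13% = 8,320 zł
  49,000 zł × 24% = 11,760 zł
  52,000 zł × 35% = 18,200 zł
  → 38,280 zł

38,280 zł > 34,965 zł, so the ordinary income tax governs.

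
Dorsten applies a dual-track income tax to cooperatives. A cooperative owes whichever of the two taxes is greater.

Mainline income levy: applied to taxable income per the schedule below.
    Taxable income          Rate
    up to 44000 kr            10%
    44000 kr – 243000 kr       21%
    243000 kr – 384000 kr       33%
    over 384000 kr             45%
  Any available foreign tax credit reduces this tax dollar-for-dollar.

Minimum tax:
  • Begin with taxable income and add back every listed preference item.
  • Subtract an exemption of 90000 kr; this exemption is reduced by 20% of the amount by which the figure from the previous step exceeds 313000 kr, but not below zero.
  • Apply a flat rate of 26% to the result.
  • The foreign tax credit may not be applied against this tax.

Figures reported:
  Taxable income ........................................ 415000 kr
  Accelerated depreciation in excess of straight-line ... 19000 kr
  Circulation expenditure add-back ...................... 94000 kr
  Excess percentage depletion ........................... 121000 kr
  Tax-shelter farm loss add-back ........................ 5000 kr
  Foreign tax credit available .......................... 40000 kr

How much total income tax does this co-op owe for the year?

Minimum tax:
  Adjusted income: 415000 kr + 19000 kr + 94000 kr + 121000 kr + 5000 kr = 654000 kr
  Exemption: 90000 kr − 20% × (654000 kr − 313000 kr) = 90000 kr − 68200 kr = 21800 kr
  Base: 654000 kr − 21800 kr = 632200 kr
  632200 kr × 26% = 164372 kr

Mainline income levy:
  44000 kr × 10% = 4400 kr
  199000 kr × 21% = 41790 kr
  141000 kr × 33% = 46530 kr
  31000 kr × 45% = 13950 kr
  → 106670 kr
  Less foreign tax credit 40000 kr → 66670 kr

164372 kr > 66670 kr, so the minimum tax is the binding amount.

164372 kr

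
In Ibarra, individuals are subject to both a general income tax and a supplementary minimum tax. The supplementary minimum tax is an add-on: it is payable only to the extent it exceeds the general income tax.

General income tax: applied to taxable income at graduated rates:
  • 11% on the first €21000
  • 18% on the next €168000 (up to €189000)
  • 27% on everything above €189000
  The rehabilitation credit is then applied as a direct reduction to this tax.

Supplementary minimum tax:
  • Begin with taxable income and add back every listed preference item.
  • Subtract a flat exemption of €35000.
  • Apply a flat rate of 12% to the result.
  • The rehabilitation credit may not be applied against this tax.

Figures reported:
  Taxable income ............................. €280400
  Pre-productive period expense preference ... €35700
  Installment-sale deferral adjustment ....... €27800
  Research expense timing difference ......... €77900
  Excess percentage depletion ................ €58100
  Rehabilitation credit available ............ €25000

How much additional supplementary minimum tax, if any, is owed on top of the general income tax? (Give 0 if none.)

€21160

General income tax:
  €21000 × 11% = €2310
  €168000 × 18% = €30240
  €91400 × 27% = €24678
  → €57228
  Less rehabilitation credit €25000 → €32228

Supplementary minimum tax:
  Adjusted income: €280400 + €35700 + €27800 + €77900 + €58100 = €479900
  Less exemption €35000 → base €444900
  €444900 × 12% = €53388

Excess of supplementary minimum tax over general income tax: €53388 − €32228 = €21160.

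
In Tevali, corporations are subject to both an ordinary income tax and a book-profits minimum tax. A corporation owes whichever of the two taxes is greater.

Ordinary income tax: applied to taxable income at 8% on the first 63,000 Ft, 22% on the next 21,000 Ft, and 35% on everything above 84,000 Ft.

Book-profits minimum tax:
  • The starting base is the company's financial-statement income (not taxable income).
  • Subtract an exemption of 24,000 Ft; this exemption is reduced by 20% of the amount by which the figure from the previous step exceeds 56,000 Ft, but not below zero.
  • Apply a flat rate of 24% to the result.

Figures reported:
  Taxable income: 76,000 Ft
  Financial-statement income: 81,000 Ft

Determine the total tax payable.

14,880 Ft

Ordinary income tax:
  63,000 Ft × 8% = 5,040 Ft
  13,000 Ft × 22% = 2,860 Ft
  → 7,900 Ft

Book-profits minimum tax:
  Base (financial-statement income): 81,000 Ft
  Exemption: 24,000 Ft − 20% × (81,000 Ft − 56,000 Ft) = 24,000 Ft − 5,000 Ft = 19,000 Ft
  Base: 81,000 Ft − 19,000 Ft = 62,000 Ft
  62,000 Ft × 24% = 14,880 Ft

14,880 Ft > 7,900 Ft, so the book-profits minimum tax is the binding amount.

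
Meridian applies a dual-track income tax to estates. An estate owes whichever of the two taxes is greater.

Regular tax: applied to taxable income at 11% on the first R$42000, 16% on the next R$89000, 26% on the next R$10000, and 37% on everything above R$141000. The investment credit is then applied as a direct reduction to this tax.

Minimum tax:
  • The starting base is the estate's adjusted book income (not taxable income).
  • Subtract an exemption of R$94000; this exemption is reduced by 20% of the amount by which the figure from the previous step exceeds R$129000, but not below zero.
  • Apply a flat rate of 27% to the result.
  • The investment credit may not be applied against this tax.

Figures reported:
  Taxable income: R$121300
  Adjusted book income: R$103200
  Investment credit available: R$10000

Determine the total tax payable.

R$7308

Regular tax:
  R$42000 × 11% = R$4620
  R$79300 × 16% = R$12688
  → R$17308
  Less investment credit R$10000 → R$7308

Minimum tax:
  Base (adjusted book income): R$103200
  Exemption: R$103200 ≤ R$129000, so full R$94000 applies
  Base: R$103200 − R$94000 = R$9200
  R$9200 × 27% = R$2484

R$7308 > R$2484, so the regular tax governs.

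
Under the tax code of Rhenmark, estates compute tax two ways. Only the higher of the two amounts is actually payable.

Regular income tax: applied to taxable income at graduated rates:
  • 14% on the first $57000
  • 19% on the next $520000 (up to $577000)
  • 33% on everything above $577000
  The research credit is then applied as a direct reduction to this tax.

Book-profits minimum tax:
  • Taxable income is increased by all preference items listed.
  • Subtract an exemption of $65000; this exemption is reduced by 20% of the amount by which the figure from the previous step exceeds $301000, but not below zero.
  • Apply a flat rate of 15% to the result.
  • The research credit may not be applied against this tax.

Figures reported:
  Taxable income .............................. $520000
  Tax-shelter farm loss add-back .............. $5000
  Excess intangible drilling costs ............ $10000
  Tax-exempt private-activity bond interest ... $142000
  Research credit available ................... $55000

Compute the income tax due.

Regular income tax:
  $57000 × 14% = $7980
  $463000 × 19% = $87970
  → $95950
  Less research credit $55000 → $40950

Book-profits minimum tax:
  Adjusted income: $520000 + $5000 + $10000 + $142000 = $677000
  Exemption: 20% × ($677000 − $301000) = $75200 ≥ $65000, so the exemption is fully phased out
  Base: $677000 − $0 = $677000
  $677000 × 15% = $101550

$101550 > $40950, so the book-profits minimum tax is the binding amount.

$101550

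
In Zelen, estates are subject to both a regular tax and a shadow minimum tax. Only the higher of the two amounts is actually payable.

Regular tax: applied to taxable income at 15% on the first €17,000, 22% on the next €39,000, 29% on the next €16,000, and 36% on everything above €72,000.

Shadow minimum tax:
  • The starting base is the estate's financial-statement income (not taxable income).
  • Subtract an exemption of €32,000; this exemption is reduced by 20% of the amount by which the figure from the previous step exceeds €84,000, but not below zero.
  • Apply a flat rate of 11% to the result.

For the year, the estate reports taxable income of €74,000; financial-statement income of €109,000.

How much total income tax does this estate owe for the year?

Regular tax:
  €17,000 × 15% = €2,550
  €39,000 × 22% = €8,580
  €16,000 × 29% = €4,640
  €2,000 × 36% = €720
  → €16,490

Shadow minimum tax:
  Base (financial-statement income): €109,000
  Exemption: €32,000 − 20% × (€109,000 − €84,000) = €32,000 − €5,000 = €27,000
  Base: €109,000 − €27,000 = €82,000
  €82,000 × 11% = €9,020

€16,490 > €9,020, so the regular tax governs.

€16,490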